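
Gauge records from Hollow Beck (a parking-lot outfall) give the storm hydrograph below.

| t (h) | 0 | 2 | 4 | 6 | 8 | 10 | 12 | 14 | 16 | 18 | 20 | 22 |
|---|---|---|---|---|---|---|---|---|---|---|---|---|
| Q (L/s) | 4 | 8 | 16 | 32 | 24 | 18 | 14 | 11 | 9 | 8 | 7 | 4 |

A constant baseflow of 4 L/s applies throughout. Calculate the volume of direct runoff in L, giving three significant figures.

Direct-runoff ordinates (Q − Q_b): 0.0, 4.0, 12.0, 28.0, 20.0, 14.0, 10.0, 7.0, 5.0, 4.0, 3.0, 0.0 L/s.
ΣQ_DR = 107.0 L/s.
With Δt = 2 h = 7200 s, V = ΣQ_DR · Δt = 107.0 × 7200 = 7.70 × 10^5 L.

V ≈ 7.70 × 10^5 L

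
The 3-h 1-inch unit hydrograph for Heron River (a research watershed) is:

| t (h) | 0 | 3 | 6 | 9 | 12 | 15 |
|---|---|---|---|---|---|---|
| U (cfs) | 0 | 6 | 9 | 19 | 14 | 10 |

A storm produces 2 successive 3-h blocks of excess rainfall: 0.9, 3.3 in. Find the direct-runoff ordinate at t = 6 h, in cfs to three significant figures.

Q ≈ 27.9 cfs

By discrete convolution, Q_j = Σ (P_i / 1 in) · U_{j−i}.
At t = 6 h (j=2): Q = (0.9/1)·9 + (3.3/1)·6 = 27.9 cfs.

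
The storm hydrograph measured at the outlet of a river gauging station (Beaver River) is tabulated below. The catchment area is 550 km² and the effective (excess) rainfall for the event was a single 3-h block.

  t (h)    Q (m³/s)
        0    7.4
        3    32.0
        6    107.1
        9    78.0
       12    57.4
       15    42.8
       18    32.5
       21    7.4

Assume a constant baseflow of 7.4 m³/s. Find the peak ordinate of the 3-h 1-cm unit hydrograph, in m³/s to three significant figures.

Direct runoff: 0.0, 24.6, 99.7, 70.6, 50.0, 35.4, 25.1, 0.0 m³/s; ΣQ_DR = 305.4 m³/s, peak = 99.7 m³/s.
Runoff depth d = ΣQ_DR·Δt / A = 305.4 × 10800 / (550 km²) = 5.997 mm.
The 1-cm UH is the DRH scaled by (10 mm)/d, so U_p = 99.7 × 10/5.997 = 166 m³/s.

U_p ≈ 166 m³/s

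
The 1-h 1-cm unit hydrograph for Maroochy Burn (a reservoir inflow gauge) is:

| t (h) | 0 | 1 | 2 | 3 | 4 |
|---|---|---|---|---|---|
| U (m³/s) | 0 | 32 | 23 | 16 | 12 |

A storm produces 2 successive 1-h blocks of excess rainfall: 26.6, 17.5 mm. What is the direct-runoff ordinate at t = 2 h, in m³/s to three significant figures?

By discrete convolution, Q_j = Σ (P_i / 10 mm) · U_{j−i}.
At t = 2 h (j=2): Q = (26.6/10)·23 + (17.5/10)·32 = 117 m³/s.

Q ≈ 117 m³/s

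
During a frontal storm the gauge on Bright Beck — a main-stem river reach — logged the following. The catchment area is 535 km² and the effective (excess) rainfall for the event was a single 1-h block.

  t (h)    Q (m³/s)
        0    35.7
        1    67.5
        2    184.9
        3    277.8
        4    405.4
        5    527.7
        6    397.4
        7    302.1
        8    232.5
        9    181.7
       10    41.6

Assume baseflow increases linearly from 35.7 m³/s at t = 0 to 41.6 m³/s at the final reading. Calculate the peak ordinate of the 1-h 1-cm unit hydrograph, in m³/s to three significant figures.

U_p ≈ 326 m³/s

Direct runoff: 0.00, 31.21, 148.02, 240.33, 367.34, 489.05, 358.16, 262.27, 192.08, 140.69, 0.00 m³/s; ΣQ_DR = 2229 m³/s, peak = 489.05 m³/s.
Runoff depth d = ΣQ_DR·Δt / A = 2229 × 3600 / (535 km²) = 15.00 mm.
The 1-cm UH is the DRH scaled by (10 mm)/d, so U_p = 489.05 × 10/15.00 = 326 m³/s.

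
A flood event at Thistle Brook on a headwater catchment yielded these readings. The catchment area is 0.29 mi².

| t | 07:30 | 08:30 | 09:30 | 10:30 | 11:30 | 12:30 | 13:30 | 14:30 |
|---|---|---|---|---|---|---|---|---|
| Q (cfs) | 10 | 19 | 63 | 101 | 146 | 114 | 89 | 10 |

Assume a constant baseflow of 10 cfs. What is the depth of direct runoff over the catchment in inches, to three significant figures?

Direct runoff: 0.0, 9.0, 53.0, 91.0, 136.0, 104.0, 79.0, 0.0 cfs; ΣQ_DR = 472.0 cfs.
V = ΣQ_DR · Δt = 472.0 × 3600 s = 1.699 × 10^6 ft³.
Over A = 0.29 mi², depth = V / A = 2.52 in.

d ≈ 2.52 in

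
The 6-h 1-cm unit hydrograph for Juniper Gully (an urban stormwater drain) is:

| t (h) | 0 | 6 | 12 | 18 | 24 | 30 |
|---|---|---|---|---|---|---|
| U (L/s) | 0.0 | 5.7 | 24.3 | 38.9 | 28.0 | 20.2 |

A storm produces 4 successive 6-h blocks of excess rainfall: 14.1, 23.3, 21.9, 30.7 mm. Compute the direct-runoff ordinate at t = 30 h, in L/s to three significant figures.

Q ≈ 254 L/s

By discrete convolution, Q_j = Σ (P_i / 10 mm) · U_{j−i}.
At t = 30 h (j=5): Q = (14.1/10)·20.2 + (23.3/10)·28.0 + (21.9/10)·38.9 + (30.7/10)·24.3 = 254 L/s.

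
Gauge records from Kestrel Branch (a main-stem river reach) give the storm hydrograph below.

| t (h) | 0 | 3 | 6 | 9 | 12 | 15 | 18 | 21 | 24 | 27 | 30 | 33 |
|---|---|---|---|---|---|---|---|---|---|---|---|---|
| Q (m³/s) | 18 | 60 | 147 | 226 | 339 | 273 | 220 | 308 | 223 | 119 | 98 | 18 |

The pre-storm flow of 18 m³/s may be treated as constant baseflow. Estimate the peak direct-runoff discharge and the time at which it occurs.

Q_p = 321.0 m³/s at t = 12 h

Subtracting baseflow gives direct-runoff ordinates: 0.0, 42.0, 129.0, 208.0, 321.0, 255.0, 202.0, 290.0, 205.0, 101.0, 80.0, 0.0 m³/s.
The maximum is 321.0 m³/s, occurring at the reading for t = 12 h.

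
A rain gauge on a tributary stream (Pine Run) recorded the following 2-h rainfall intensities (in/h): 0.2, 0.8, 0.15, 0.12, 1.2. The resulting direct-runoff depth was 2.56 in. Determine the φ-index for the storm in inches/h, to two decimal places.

Only the 2 blocks with intensity above φ contribute runoff: 0.8, 1.2 in/h.
Σ(I−φ)·Δt = d  ⇒  (0.8+1.2 − 2φ)·2 = 2.56
φ = (2.000 − 2.56/2) / 2 = 0.36 in/h.

φ ≈ 0.36 in/h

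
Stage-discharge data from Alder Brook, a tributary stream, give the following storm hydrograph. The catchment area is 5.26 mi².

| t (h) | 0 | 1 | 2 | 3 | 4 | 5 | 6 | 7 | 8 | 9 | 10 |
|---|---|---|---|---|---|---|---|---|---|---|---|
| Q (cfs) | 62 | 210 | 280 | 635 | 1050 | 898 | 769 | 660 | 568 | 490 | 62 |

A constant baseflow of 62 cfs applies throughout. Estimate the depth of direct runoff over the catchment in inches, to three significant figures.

d ≈ 1.47 in

Direct runoff: 0.0, 148.0, 218.0, 573.0, 988.0, 836.0, 707.0, 598.0, 506.0, 428.0, 0.0 cfs; ΣQ_DR = 5002 cfs.
V = ΣQ_DR · Δt = 5002 × 3600 s = 1.801 × 10^7 ft³.
Over A = 5.26 mi², depth = V / A = 1.47 in.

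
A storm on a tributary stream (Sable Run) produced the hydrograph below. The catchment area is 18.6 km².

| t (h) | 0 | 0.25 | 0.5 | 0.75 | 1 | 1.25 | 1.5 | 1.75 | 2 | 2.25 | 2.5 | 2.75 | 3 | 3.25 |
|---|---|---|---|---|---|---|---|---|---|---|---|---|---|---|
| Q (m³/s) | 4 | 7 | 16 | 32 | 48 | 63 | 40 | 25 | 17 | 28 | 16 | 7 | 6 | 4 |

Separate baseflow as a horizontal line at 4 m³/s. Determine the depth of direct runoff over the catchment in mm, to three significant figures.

Direct runoff: 0.0, 3.0, 12.0, 28.0, 44.0, 59.0, 36.0, 21.0, 13.0, 24.0, 12.0, 3.0, 2.0, 0.0 m³/s; ΣQ_DR = 257.0 m³/s.
V = ΣQ_DR · Δt = 257.0 × 900 s = 2.313 × 10^5 m³.
Over A = 18.6 km², depth = V / A = 12.4 mm.

d ≈ 12.4 mm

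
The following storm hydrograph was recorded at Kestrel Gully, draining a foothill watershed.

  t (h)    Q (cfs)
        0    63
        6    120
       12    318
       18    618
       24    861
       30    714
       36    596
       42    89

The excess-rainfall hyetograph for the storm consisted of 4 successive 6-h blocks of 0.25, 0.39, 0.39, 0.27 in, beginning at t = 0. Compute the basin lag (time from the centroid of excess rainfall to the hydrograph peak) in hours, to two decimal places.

Centroid of excess rainfall: t_c = Σ P_i·t̄_i / ΣP_i = 12.1385 h (block centres at 3, 9, 15, 21 h).
Hydrograph peak occurs at t = 24 h, so basin lag t_L = 24 − 12.1385 = 11.86 h.

t_L ≈ 11.86 h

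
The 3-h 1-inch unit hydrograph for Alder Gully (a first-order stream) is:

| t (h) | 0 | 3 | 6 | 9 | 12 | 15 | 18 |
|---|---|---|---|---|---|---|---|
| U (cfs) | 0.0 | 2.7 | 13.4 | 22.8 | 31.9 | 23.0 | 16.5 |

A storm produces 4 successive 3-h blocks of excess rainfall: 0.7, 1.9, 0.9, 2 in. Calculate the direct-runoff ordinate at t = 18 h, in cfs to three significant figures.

Q ≈ 130 cfs

By discrete convolution, Q_j = Σ (P_i / 1 in) · U_{j−i}.
At t = 18 h (j=6): Q = (0.7/1)·16.5 + (1.9/1)·23.0 + (0.9/1)·31.9 + (2/1)·22.8 = 130 cfs.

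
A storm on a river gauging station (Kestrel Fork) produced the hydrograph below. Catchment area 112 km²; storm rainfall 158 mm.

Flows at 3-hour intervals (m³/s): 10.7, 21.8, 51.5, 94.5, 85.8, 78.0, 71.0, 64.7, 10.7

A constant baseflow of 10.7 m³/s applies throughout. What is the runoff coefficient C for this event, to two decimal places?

C ≈ 0.24

ΣQ_DR = 392.4 m³/s; V = ΣQ_DR·Δt = 4.238 × 10^6 m³.
Runoff depth d = V / A = 37.84 mm.
C = d / P = 37.84 / 158 = 0.24.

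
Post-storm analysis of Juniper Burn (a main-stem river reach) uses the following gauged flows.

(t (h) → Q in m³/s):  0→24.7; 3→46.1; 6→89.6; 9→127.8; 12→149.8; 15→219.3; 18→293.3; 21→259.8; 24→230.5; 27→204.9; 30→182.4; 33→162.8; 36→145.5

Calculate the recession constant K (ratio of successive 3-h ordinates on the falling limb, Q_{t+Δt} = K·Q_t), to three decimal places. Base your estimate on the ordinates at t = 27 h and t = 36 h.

K ≈ 0.892

Using the recession-limb readings at t = 27 h and t = 36 h: Q falls from 204.9 to 145.5 m³/s over 3 intervals.
K = (Q₂/Q₁)^(1/3) = (145.5/204.9)^(1/3) = 0.892.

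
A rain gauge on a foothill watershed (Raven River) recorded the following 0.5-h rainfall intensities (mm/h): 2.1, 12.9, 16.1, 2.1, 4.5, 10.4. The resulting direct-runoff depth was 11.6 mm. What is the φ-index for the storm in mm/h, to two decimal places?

φ ≈ 5.40 mm/h

Only the 3 blocks with intensity above φ contribute runoff: 12.9, 16.1, 10.4 mm/h.
Σ(I−φ)·Δt = d  ⇒  (12.9+16.1+10.4 − 3φ)·0.5 = 11.6
φ = (39.40 − 11.6/0.5) / 3 = 5.40 mm/h.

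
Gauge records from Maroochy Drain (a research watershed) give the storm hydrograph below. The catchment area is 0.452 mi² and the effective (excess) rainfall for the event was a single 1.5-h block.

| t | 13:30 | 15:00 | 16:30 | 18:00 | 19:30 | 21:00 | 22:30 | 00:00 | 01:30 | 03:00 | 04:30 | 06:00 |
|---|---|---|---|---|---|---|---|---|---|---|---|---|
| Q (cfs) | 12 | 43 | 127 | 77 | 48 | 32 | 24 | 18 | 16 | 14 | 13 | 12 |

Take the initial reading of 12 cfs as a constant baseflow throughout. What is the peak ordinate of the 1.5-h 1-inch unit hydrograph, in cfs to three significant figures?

U_p ≈ 76.6 cfs

Direct runoff: 0.0, 31.0, 115.0, 65.0, 36.0, 20.0, 12.0, 6.0, 4.0, 2.0, 1.0, 0.0 cfs; ΣQ_DR = 292.0 cfs, peak = 115.0 cfs.
Runoff depth d = ΣQ_DR·Δt / A = 292.0 × 5400 / (0.452 mi²) = 1.502 in.
The 1-inch UH is the DRH scaled by (1 in)/d, so U_p = 115.0 × 1/1.502 = 76.6 cfs.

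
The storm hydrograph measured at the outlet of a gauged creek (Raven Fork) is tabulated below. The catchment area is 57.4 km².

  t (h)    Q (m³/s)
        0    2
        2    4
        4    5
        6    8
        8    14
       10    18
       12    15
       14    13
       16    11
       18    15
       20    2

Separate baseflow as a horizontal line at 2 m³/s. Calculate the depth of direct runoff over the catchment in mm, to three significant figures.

Direct runoff: 0.0, 2.0, 3.0, 6.0, 12.0, 16.0, 13.0, 11.0, 9.0, 13.0, 0.0 m³/s; ΣQ_DR = 85.00 m³/s.
V = ΣQ_DR · Δt = 85.00 × 7200 s = 6.120 × 10^5 m³.
Over A = 57.4 km², depth = V / A = 10.7 mm.

d ≈ 10.7 mm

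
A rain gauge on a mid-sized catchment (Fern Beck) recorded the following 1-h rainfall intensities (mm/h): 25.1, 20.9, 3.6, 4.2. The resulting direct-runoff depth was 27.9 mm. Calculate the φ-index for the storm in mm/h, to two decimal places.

Only the 2 blocks with intensity above φ contribute runoff: 25.1, 20.9 mm/h.
Σ(I−φ)·Δt = d  ⇒  (25.1+20.9 − 2φ)·1 = 27.9
φ = (46.00 − 27.9/1) / 2 = 9.05 mm/h.

φ ≈ 9.05 mm/h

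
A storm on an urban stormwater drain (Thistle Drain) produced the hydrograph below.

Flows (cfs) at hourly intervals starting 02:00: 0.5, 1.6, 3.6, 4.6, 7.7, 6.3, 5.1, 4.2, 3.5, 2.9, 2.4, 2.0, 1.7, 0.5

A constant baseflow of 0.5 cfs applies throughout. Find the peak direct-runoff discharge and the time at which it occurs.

Subtracting baseflow gives direct-runoff ordinates: 0.0, 1.1, 3.1, 4.1, 7.2, 5.8, 4.6, 3.7, 3.0, 2.4, 1.9, 1.5, 1.2, 0.0 cfs.
The maximum is 7.2 cfs, occurring at the reading for t = 06:00.

Q_p = 7.2 cfs at t = 06:00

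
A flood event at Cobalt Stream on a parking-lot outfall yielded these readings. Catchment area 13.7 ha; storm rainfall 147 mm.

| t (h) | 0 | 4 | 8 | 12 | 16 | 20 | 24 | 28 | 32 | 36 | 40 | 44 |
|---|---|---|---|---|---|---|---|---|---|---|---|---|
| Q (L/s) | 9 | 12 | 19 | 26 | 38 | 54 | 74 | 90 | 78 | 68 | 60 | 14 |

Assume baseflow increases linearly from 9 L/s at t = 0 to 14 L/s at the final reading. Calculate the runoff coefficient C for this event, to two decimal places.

C ≈ 0.29

ΣQ_DR = 404.0 L/s; V = ΣQ_DR·Δt = 5.818 × 10^6 L.
Runoff depth d = V / A = 42.46 mm.
C = d / P = 42.46 / 147 = 0.29.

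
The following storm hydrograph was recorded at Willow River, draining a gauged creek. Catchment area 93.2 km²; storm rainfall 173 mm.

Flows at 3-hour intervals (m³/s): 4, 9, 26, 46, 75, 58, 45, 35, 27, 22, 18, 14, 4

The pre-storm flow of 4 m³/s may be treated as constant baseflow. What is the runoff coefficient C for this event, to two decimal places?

ΣQ_DR = 331.0 m³/s; V = ΣQ_DR·Δt = 3.575 × 10^6 m³.
Runoff depth d = V / A = 38.36 mm.
C = d / P = 38.36 / 173 = 0.22.

C ≈ 0.22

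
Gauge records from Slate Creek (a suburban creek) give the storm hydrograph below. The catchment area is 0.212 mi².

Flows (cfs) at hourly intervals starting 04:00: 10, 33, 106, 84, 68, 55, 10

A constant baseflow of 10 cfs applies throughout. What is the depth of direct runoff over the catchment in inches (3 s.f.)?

Direct runoff: 0.0, 23.0, 96.0, 74.0, 58.0, 45.0, 0.0 cfs; ΣQ_DR = 296.0 cfs.
V = ΣQ_DR · Δt = 296.0 × 3600 s = 1.066 × 10^6 ft³.
Over A = 0.212 mi², depth = V / A = 2.16 in.

d ≈ 2.16 in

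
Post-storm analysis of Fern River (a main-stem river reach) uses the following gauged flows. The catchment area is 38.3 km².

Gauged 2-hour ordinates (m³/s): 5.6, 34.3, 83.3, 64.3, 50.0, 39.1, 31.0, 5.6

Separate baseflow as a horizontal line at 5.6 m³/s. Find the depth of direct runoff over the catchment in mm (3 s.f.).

Direct runoff: 0.0, 28.7, 77.7, 58.7, 44.4, 33.5, 25.4, 0.0 m³/s; ΣQ_DR = 268.4 m³/s.
V = ΣQ_DR · Δt = 268.4 × 7200 s = 1.932 × 10^6 m³.
Over A = 38.3 km², depth = V / A = 50.5 mm.

d ≈ 50.5 mm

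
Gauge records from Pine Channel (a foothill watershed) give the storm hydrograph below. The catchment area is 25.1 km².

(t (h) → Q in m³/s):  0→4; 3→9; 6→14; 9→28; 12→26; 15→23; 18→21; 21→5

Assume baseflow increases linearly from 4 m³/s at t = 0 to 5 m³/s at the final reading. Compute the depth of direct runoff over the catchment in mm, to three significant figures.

d ≈ 40.4 mm

Direct runoff: 0.00, 4.86, 9.71, 23.57, 21.43, 18.29, 16.14, 0.00 m³/s; ΣQ_DR = 94.00 m³/s.
V = ΣQ_DR · Δt = 94.00 × 10800 s = 1.015 × 10^6 m³.
Over A = 25.1 km², depth = V / A = 40.4 mm.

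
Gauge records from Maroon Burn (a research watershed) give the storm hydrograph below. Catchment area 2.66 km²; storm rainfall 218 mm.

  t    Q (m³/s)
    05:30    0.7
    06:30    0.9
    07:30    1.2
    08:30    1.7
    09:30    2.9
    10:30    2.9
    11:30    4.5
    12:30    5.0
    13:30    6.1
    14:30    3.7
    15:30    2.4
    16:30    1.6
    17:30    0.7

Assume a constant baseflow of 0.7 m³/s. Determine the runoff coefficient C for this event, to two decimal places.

ΣQ_DR = 25.20 m³/s; V = ΣQ_DR·Δt = 90720 m³.
Runoff depth d = V / A = 34.11 mm.
C = d / P = 34.11 / 218 = 0.16.

C ≈ 0.16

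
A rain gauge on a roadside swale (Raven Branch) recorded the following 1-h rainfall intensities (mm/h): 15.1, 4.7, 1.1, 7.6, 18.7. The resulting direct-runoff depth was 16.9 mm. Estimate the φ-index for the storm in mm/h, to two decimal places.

φ ≈ 8.45 mm/h

Only the 2 blocks with intensity above φ contribute runoff: 15.1, 18.7 mm/h.
Σ(I−φ)·Δt = d  ⇒  (15.1+18.7 − 2φ)·1 = 16.9
φ = (33.80 − 16.9/1) / 2 = 8.45 mm/h.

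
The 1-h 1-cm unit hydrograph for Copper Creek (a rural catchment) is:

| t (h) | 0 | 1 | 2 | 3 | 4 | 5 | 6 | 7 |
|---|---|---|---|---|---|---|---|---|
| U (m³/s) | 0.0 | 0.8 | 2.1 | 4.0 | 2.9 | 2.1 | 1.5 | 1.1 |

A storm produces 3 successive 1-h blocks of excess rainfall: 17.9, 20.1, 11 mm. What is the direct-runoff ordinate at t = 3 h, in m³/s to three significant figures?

By discrete convolution, Q_j = Σ (P_i / 10 mm) · U_{j−i}.
At t = 3 h (j=3): Q = (17.9/10)·4.0 + (20.1/10)·2.1 + (11/10)·0.8 = 12.3 m³/s.

Q ≈ 12.3 m³/s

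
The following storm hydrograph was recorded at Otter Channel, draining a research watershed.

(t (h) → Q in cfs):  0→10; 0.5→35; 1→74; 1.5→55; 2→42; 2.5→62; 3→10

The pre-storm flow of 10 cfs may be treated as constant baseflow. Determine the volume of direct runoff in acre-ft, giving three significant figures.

V ≈ 9.01 acre-ft

Direct-runoff ordinates (Q − Q_b): 0.0, 25.0, 64.0, 45.0, 32.0, 52.0, 0.0 cfs.
ΣQ_DR = 218.0 cfs.
With Δt = 0.5 h = 1800 s, V = ΣQ_DR · Δt = 218.0 × 1800 = 3.92 × 10^5 ft³ = 9.01 acre-ft.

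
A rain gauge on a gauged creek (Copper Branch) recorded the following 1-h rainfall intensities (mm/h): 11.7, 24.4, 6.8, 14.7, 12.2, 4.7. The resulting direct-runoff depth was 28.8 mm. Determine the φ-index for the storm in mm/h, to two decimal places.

φ ≈ 8.55 mm/h

Only the 4 blocks with intensity above φ contribute runoff: 11.7, 24.4, 14.7, 12.2 mm/h.
Σ(I−φ)·Δt = d  ⇒  (11.7+24.4+14.7+12.2 − 4φ)·1 = 28.8
φ = (63.00 − 28.8/1) / 4 = 8.55 mm/h.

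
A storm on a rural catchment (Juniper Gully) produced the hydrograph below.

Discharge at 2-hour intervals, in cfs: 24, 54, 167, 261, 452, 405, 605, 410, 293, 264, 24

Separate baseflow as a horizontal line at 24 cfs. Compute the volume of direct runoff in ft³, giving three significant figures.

V ≈ 1.94 × 10^7 ft³

Direct-runoff ordinates (Q − Q_b): 0.0, 30.0, 143.0, 237.0, 428.0, 381.0, 581.0, 386.0, 269.0, 240.0, 0.0 cfs.
ΣQ_DR = 2695 cfs.
With Δt = 2 h = 7200 s, V = ΣQ_DR · Δt = 2695 × 7200 = 1.94 × 10^7 ft³.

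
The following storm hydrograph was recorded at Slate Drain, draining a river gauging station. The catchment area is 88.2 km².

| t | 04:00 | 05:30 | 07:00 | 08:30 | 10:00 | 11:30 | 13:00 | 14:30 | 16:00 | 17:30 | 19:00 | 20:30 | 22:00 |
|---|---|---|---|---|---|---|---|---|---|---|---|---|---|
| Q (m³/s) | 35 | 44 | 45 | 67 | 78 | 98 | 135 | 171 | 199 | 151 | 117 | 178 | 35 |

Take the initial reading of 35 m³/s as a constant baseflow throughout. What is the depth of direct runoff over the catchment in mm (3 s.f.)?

d ≈ 55.0 mm

Direct runoff: 0.0, 9.0, 10.0, 32.0, 43.0, 63.0, 100.0, 136.0, 164.0, 116.0, 82.0, 143.0, 0.0 m³/s; ΣQ_DR = 898.0 m³/s.
V = ΣQ_DR · Δt = 898.0 × 5400 s = 4.849 × 10^6 m³.
Over A = 88.2 km², depth = V / A = 55.0 mm.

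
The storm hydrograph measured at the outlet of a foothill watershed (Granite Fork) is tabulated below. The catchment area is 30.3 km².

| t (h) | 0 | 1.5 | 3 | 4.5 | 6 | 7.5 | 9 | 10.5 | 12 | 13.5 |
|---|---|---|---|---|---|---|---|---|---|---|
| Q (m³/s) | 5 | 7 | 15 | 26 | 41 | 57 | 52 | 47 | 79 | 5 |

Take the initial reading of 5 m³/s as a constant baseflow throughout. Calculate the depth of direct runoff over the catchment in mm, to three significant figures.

Direct runoff: 0.0, 2.0, 10.0, 21.0, 36.0, 52.0, 47.0, 42.0, 74.0, 0.0 m³/s; ΣQ_DR = 284.0 m³/s.
V = ΣQ_DR · Δt = 284.0 × 5400 s = 1.534 × 10^6 m³.
Over A = 30.3 km², depth = V / A = 50.6 mm.

d ≈ 50.6 mm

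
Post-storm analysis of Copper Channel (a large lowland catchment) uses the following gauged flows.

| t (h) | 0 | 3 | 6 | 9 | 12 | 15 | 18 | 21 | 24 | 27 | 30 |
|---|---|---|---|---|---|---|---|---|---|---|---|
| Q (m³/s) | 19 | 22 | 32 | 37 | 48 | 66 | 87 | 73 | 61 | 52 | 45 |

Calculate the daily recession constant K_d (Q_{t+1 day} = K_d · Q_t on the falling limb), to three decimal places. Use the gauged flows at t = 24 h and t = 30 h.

Between t = 24 h and t = 30 h the flow falls from 61 to 45 m³/s over 2×3 h = 6 h.
Per-interval ratio K = (45/61)^(1/2) = 0.8589; K_d = K^(24/3) = 0.296.

K_d ≈ 0.296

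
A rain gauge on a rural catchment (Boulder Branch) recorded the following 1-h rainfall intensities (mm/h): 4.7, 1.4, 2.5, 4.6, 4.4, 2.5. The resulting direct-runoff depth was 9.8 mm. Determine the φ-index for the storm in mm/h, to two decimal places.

φ ≈ 1.78 mm/h

Only the 5 blocks with intensity above φ contribute runoff: 4.7, 2.5, 4.6, 4.4, 2.5 mm/h.
Σ(I−φ)·Δt = d  ⇒  (4.7+2.5+4.6+4.4+2.5 − 5φ)·1 = 9.8
φ = (18.70 − 9.8/1) / 5 = 1.78 mm/h.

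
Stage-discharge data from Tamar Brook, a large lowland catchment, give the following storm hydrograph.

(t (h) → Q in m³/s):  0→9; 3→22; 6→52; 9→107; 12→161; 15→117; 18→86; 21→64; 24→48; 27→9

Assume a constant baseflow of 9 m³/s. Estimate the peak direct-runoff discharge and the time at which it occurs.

Subtracting baseflow gives direct-runoff ordinates: 0.0, 13.0, 43.0, 98.0, 152.0, 108.0, 77.0, 55.0, 39.0, 0.0 m³/s.
The maximum is 152.0 m³/s, occurring at the reading for t = 12 h.

Q_p = 152.0 m³/s at t = 12 h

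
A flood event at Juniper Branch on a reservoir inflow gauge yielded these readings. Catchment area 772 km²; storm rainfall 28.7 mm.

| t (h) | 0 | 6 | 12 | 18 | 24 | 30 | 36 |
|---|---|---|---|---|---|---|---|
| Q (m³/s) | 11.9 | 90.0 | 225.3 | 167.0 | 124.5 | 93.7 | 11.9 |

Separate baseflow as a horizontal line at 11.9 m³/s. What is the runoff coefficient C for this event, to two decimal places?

ΣQ_DR = 641.0 m³/s; V = ΣQ_DR·Δt = 1.385 × 10^7 m³.
Runoff depth d = V / A = 17.93 mm.
C = d / P = 17.93 / 28.7 = 0.62.

C ≈ 0.62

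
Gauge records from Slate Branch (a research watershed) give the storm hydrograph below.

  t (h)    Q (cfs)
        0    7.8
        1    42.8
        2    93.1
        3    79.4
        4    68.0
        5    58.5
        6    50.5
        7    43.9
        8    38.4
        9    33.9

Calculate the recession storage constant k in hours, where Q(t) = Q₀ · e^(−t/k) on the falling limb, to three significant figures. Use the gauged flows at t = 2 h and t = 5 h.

On the falling limb, Q drops from 93.1 to 58.5 cfs between t = 2 h and t = 5 h (Δt = 3 h).
k = −Δt / ln(Q₂/Q₁) = −3 / ln(58.5/93.1) = 6.46 h.

k ≈ 6.46 h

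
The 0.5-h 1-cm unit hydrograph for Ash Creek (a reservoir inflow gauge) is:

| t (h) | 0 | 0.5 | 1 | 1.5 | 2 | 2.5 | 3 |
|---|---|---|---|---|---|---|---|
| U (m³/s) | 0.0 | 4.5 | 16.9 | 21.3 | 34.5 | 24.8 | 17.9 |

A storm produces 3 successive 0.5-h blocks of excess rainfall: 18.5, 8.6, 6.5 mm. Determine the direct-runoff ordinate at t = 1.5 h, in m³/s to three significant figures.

Q ≈ 56.9 m³/s

By discrete convolution, Q_j = Σ (P_i / 10 mm) · U_{j−i}.
At t = 1.5 h (j=3): Q = (18.5/10)·21.3 + (8.6/10)·16.9 + (6.5/10)·4.5 = 56.9 m³/s.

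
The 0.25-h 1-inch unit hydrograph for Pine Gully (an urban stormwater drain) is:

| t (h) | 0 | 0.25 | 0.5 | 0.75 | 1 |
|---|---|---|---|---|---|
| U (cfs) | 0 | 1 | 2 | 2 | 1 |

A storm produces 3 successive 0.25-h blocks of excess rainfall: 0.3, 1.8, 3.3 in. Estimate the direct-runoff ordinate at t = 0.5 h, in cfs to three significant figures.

Q ≈ 2.40 cfs

By discrete convolution, Q_j = Σ (P_i / 1 in) · U_{j−i}.
At t = 0.5 h (j=2): Q = (0.3/1)·2 + (1.8/1)·1 + (3.3/1)·0 = 2.40 cfs.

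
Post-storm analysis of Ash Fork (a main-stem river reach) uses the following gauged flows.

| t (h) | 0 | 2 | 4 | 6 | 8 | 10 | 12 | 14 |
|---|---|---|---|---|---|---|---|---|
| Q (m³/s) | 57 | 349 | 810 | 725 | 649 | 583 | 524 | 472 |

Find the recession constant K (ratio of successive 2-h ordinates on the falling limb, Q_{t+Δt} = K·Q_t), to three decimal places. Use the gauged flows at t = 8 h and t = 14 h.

Using the recession-limb readings at t = 8 h and t = 14 h: Q falls from 649 to 472 m³/s over 3 intervals.
K = (Q₂/Q₁)^(1/3) = (472/649)^(1/3) = 0.899.

K ≈ 0.899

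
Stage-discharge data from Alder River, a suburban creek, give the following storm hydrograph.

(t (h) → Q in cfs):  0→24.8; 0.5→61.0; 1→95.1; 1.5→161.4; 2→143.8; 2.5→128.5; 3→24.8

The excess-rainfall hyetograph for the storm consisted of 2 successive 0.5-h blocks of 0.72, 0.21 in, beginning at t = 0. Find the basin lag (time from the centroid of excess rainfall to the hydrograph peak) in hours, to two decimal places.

t_L ≈ 1.14 h

Centroid of excess rainfall: t_c = Σ P_i·t̄_i / ΣP_i = 0.3629 h (block centres at 0.25, 0.75 h).
Hydrograph peak occurs at t = 1.5 h, so basin lag t_L = 1.5 − 0.3629 = 1.14 h.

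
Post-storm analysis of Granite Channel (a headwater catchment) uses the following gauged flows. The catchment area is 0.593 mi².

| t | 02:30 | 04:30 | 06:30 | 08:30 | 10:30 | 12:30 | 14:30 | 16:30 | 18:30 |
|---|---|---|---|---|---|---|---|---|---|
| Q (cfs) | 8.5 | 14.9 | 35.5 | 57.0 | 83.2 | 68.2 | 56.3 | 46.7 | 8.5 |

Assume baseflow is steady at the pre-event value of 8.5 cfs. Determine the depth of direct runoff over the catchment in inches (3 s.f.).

d ≈ 1.58 in

Direct runoff: 0.0, 6.4, 27.0, 48.5, 74.7, 59.7, 47.8, 38.2, 0.0 cfs; ΣQ_DR = 302.3 cfs.
V = ΣQ_DR · Δt = 302.3 × 7200 s = 2.177 × 10^6 ft³.
Over A = 0.593 mi², depth = V / A = 1.58 in.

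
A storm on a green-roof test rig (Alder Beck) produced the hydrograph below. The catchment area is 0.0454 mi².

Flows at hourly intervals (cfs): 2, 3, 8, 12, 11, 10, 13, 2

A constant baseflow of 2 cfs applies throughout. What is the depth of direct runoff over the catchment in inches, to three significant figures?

Direct runoff: 0.0, 1.0, 6.0, 10.0, 9.0, 8.0, 11.0, 0.0 cfs; ΣQ_DR = 45.00 cfs.
V = ΣQ_DR · Δt = 45.00 × 3600 s = 1.620 × 10^5 ft³.
Over A = 0.0454 mi², depth = V / A = 1.54 in.

d ≈ 1.54 in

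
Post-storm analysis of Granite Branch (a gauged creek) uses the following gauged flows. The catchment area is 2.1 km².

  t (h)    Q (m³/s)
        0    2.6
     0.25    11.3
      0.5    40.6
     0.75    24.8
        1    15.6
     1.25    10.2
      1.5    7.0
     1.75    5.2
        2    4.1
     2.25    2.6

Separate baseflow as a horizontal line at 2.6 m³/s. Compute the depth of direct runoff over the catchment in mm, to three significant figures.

Direct runoff: 0.0, 8.7, 38.0, 22.2, 13.0, 7.6, 4.4, 2.6, 1.5, 0.0 m³/s; ΣQ_DR = 98.00 m³/s.
V = ΣQ_DR · Δt = 98.00 × 900 s = 88200 m³.
Over A = 2.1 km², depth = V / A = 42.0 mm.

d ≈ 42.0 mm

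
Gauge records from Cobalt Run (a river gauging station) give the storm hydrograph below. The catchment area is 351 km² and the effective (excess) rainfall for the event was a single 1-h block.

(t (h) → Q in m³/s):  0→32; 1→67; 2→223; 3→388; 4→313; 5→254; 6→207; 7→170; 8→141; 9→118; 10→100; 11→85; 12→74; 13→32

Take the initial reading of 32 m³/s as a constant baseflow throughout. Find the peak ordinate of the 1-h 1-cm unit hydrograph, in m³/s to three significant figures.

Direct runoff: 0.0, 35.0, 191.0, 356.0, 281.0, 222.0, 175.0, 138.0, 109.0, 86.0, 68.0, 53.0, 42.0, 0.0 m³/s; ΣQ_DR = 1756 m³/s, peak = 356.0 m³/s.
Runoff depth d = ΣQ_DR·Δt / A = 1756 × 3600 / (351 km²) = 18.01 mm.
The 1-cm UH is the DRH scaled by (10 mm)/d, so U_p = 356.0 × 10/18.01 = 198 m³/s.

U_p ≈ 198 m³/s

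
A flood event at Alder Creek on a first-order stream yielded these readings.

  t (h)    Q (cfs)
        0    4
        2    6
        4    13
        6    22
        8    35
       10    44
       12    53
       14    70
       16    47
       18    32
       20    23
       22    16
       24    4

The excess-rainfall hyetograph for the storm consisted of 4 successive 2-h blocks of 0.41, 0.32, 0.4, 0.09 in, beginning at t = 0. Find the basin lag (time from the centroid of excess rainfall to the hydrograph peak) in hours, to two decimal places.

t_L ≈ 10.72 h

Centroid of excess rainfall: t_c = Σ P_i·t̄_i / ΣP_i = 3.2787 h (block centres at 1, 3, 5, 7 h).
Hydrograph peak occurs at t = 14 h, so basin lag t_L = 14 − 3.2787 = 10.72 h.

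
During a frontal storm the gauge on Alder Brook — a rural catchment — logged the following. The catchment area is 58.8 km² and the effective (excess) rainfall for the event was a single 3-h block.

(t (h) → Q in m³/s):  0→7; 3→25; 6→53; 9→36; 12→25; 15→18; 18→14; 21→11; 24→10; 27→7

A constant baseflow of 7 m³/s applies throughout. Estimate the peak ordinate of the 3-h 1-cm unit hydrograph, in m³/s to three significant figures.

Direct runoff: 0.0, 18.0, 46.0, 29.0, 18.0, 11.0, 7.0, 4.0, 3.0, 0.0 m³/s; ΣQ_DR = 136.0 m³/s, peak = 46.0 m³/s.
Runoff depth d = ΣQ_DR·Δt / A = 136.0 × 10800 / (58.8 km²) = 24.98 mm.
The 1-cm UH is the DRH scaled by (10 mm)/d, so U_p = 46.0 × 10/24.98 = 18.4 m³/s.

U_p ≈ 18.4 m³/s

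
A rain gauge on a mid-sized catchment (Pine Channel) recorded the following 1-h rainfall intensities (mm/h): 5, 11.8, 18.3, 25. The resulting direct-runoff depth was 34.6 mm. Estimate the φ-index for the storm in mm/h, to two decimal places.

φ ≈ 6.83 mm/h

Only the 3 blocks with intensity above φ contribute runoff: 11.8, 18.3, 25 mm/h.
Σ(I−φ)·Δt = d  ⇒  (11.8+18.3+25 − 3φ)·1 = 34.6
φ = (55.10 − 34.6/1) / 3 = 6.83 mm/h.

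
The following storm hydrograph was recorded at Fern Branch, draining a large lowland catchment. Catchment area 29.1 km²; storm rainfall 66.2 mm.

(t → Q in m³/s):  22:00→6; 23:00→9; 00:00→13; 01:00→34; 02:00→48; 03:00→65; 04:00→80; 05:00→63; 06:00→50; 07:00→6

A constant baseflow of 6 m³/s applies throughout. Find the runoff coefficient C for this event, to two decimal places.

ΣQ_DR = 314.0 m³/s; V = ΣQ_DR·Δt = 1.130 × 10^6 m³.
Runoff depth d = V / A = 38.85 mm.
C = d / P = 38.85 / 66.2 = 0.59.

C ≈ 0.59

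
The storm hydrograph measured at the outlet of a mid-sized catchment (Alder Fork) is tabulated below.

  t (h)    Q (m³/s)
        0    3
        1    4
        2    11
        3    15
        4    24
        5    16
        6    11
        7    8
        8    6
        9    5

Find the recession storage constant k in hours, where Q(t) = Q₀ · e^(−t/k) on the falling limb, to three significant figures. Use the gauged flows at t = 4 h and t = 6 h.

On the falling limb, Q drops from 24 to 11 m³/s between t = 4 h and t = 6 h (Δt = 2 h).
k = −Δt / ln(Q₂/Q₁) = −2 / ln(11/24) = 2.56 h.

k ≈ 2.56 h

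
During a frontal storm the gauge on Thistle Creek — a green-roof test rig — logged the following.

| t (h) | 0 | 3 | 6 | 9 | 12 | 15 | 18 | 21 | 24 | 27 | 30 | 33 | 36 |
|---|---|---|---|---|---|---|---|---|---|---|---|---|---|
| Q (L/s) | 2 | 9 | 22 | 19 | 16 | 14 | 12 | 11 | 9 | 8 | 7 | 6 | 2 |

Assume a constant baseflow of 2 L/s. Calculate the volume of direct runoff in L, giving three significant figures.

Direct-runoff ordinates (Q − Q_b): 0.0, 7.0, 20.0, 17.0, 14.0, 12.0, 10.0, 9.0, 7.0, 6.0, 5.0, 4.0, 0.0 L/s.
ΣQ_DR = 111.0 L/s.
With Δt = 3 h = 10800 s, V = ΣQ_DR · Δt = 111.0 × 10800 = 1.20 × 10^6 L.

V ≈ 1.20 × 10^6 L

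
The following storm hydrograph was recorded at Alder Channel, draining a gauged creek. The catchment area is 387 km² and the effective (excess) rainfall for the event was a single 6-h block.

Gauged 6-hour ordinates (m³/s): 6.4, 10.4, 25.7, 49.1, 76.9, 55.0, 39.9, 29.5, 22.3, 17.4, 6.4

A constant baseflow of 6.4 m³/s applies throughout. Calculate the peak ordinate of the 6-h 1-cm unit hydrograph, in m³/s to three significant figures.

Direct runoff: 0.0, 4.0, 19.3, 42.7, 70.5, 48.6, 33.5, 23.1, 15.9, 11.0, 0.0 m³/s; ΣQ_DR = 268.6 m³/s, peak = 70.5 m³/s.
Runoff depth d = ΣQ_DR·Δt / A = 268.6 × 21600 / (387 km²) = 14.99 mm.
The 1-cm UH is the DRH scaled by (10 mm)/d, so U_p = 70.5 × 10/14.99 = 47.0 m³/s.

U_p ≈ 47.0 m³/s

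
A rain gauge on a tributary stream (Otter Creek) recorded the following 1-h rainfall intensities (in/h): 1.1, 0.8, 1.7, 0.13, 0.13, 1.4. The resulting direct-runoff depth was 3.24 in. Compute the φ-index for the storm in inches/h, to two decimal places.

Only the 4 blocks with intensity above φ contribute runoff: 1.1, 0.8, 1.7, 1.4 in/h.
Σ(I−φ)·Δt = d  ⇒  (1.1+0.8+1.7+1.4 − 4φ)·1 = 3.24
φ = (5.000 − 3.24/1) / 4 = 0.44 in/h.

φ ≈ 0.44 in/h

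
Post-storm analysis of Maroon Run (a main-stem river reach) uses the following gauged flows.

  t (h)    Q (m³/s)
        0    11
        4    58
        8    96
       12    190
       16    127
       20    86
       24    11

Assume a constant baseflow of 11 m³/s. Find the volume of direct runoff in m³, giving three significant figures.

V ≈ 7.23 × 10^6 m³

Direct-runoff ordinates (Q − Q_b): 0.0, 47.0, 85.0, 179.0, 116.0, 75.0, 0.0 m³/s.
ΣQ_DR = 502.0 m³/s.
With Δt = 4 h = 14400 s, V = ΣQ_DR · Δt = 502.0 × 14400 = 7.23 × 10^6 m³.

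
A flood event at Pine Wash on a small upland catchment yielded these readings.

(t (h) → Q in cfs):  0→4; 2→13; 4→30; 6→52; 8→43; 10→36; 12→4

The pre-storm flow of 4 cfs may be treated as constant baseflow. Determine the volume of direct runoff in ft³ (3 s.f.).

V ≈ 1.11 × 10^6 ft³

Direct-runoff ordinates (Q − Q_b): 0.0, 9.0, 26.0, 48.0, 39.0, 32.0, 0.0 cfs.
ΣQ_DR = 154.0 cfs.
With Δt = 2 h = 7200 s, V = ΣQ_DR · Δt = 154.0 × 7200 = 1.11 × 10^6 ft³.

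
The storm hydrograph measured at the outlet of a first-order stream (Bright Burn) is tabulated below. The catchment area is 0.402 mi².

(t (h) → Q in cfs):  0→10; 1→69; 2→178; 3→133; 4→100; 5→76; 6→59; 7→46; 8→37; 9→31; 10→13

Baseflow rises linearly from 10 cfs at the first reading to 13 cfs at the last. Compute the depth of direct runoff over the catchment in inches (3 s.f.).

d ≈ 2.41 in

Direct runoff: 0.00, 58.70, 167.40, 122.10, 88.80, 64.50, 47.20, 33.90, 24.60, 18.30, 0.00 cfs; ΣQ_DR = 625.5 cfs.
V = ΣQ_DR · Δt = 625.5 × 3600 s = 2.252 × 10^6 ft³.
Over A = 0.402 mi², depth = V / A = 2.41 in.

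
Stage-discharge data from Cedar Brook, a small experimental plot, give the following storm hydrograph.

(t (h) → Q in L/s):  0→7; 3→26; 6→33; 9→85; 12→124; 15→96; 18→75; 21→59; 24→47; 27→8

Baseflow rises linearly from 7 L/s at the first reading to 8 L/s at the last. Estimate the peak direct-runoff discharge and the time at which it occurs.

Q_p = 116.56 L/s at t = 12 h

Subtracting baseflow gives direct-runoff ordinates: 0.00, 18.89, 25.78, 77.67, 116.56, 88.44, 67.33, 51.22, 39.11, 0.00 L/s.
The maximum is 116.56 L/s, occurring at the reading for t = 12 h.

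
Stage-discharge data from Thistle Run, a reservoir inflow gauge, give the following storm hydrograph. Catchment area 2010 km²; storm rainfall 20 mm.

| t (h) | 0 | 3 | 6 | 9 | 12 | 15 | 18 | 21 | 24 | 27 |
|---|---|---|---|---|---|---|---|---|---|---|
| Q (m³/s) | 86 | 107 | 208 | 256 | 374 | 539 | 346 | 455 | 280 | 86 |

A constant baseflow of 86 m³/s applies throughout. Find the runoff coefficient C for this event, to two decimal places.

ΣQ_DR = 1877 m³/s; V = ΣQ_DR·Δt = 2.027 × 10^7 m³.
Runoff depth d = V / A = 10.09 mm.
C = d / P = 10.09 / 20 = 0.50.

C ≈ 0.50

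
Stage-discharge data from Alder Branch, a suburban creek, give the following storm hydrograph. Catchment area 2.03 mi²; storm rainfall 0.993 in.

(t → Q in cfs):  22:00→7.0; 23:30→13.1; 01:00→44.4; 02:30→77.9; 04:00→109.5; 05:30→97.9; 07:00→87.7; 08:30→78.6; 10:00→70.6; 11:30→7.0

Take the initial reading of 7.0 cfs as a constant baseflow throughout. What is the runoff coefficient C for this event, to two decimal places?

ΣQ_DR = 523.7 cfs; V = ΣQ_DR·Δt = 2.828 × 10^6 ft³.
Runoff depth d = V / A = 0.5996 in.
C = d / P = 0.5996 / 0.993 = 0.60.

C ≈ 0.60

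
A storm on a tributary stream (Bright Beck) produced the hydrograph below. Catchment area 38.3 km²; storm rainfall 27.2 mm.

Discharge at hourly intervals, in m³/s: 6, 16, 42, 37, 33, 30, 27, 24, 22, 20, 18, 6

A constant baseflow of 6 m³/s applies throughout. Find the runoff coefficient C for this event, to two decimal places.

ΣQ_DR = 209.0 m³/s; V = ΣQ_DR·Δt = 7.524 × 10^5 m³.
Runoff depth d = V / A = 19.64 mm.
C = d / P = 19.64 / 27.2 = 0.72.

C ≈ 0.72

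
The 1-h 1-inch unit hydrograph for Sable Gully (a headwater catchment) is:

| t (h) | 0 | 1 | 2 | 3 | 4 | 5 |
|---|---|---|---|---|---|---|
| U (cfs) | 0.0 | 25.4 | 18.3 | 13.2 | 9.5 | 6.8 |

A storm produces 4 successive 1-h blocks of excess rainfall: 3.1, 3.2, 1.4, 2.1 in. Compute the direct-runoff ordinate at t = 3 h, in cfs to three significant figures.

Q ≈ 135 cfs

By discrete convolution, Q_j = Σ (P_i / 1 in) · U_{j−i}.
At t = 3 h (j=3): Q = (3.1/1)·13.2 + (3.2/1)·18.3 + (1.4/1)·25.4 + (2.1/1)·0.0 = 135 cfs.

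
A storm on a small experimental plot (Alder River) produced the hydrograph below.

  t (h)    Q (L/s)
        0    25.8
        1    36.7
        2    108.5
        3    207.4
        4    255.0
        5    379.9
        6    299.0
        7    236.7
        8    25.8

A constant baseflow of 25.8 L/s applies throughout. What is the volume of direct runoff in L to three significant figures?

Direct-runoff ordinates (Q − Q_b): 0.0, 10.9, 82.7, 181.6, 229.2, 354.1, 273.2, 210.9, 0.0 L/s.
ΣQ_DR = 1343 L/s.
With Δt = 1 h = 3600 s, V = ΣQ_DR · Δt = 1343 × 3600 = 4.83 × 10^6 L.

V ≈ 4.83 × 10^6 L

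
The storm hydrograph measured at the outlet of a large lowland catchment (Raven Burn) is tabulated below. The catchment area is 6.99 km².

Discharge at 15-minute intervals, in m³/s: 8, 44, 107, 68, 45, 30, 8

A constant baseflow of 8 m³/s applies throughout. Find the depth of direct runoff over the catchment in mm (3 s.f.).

d ≈ 32.7 mm

Direct runoff: 0.0, 36.0, 99.0, 60.0, 37.0, 22.0, 0.0 m³/s; ΣQ_DR = 254.0 m³/s.
V = ΣQ_DR · Δt = 254.0 × 900 s = 2.286 × 10^5 m³.
Over A = 6.99 km², depth = V / A = 32.7 mm.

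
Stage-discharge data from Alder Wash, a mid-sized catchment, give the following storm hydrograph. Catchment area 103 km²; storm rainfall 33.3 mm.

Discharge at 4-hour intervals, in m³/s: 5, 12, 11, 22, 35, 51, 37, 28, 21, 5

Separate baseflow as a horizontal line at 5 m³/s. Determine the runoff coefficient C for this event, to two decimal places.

C ≈ 0.74

ΣQ_DR = 177.0 m³/s; V = ΣQ_DR·Δt = 2.549 × 10^6 m³.
Runoff depth d = V / A = 24.75 mm.
C = d / P = 24.75 / 33.3 = 0.74.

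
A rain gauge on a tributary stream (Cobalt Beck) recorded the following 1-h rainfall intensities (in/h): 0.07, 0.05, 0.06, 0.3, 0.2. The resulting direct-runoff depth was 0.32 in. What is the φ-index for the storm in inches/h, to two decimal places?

φ ≈ 0.09 in/h

Only the 2 blocks with intensity above φ contribute runoff: 0.3, 0.2 in/h.
Σ(I−φ)·Δt = d  ⇒  (0.3+0.2 − 2φ)·1 = 0.32
φ = (0.5000 − 0.32/1) / 2 = 0.09 in/h.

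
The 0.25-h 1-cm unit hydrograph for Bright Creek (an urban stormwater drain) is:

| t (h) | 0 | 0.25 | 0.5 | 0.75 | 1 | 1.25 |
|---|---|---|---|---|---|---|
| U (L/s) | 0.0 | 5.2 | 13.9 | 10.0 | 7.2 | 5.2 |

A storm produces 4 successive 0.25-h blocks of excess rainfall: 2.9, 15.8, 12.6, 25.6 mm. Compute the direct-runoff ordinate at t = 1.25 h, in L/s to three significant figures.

By discrete convolution, Q_j = Σ (P_i / 10 mm) · U_{j−i}.
At t = 1.25 h (j=5): Q = (2.9/10)·5.2 + (15.8/10)·7.2 + (12.6/10)·10.0 + (25.6/10)·13.9 = 61.1 L/s.

Q ≈ 61.1 L/s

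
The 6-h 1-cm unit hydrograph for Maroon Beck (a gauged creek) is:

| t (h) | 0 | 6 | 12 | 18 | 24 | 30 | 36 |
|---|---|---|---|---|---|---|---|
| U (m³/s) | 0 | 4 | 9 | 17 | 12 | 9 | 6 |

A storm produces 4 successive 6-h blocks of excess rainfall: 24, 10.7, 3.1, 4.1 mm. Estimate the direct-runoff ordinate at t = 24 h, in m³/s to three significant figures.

By discrete convolution, Q_j = Σ (P_i / 10 mm) · U_{j−i}.
At t = 24 h (j=4): Q = (24/10)·12 + (10.7/10)·17 + (3.1/10)·9 + (4.1/10)·4 = 51.4 m³/s.

Q ≈ 51.4 m³/s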